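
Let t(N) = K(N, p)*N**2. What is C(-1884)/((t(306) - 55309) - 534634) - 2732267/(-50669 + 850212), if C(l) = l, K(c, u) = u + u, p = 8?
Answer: -2483041393223/726171337519 ≈ -3.4194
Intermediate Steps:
K(c, u) = 2*u
t(N) = 16*N**2 (t(N) = (2*8)*N**2 = 16*N**2)
C(-1884)/((t(306) - 55309) - 534634) - 2732267/(-50669 + 850212) = -1884/((16*306**2 - 55309) - 534634) - 2732267/(-50669 + 850212) = -1884/((16*93636 - 55309) - 534634) - 2732267/799543 = -1884/((1498176 - 55309) - 534634) - 2732267*1/799543 = -1884/(1442867 - 534634) - 2732267/799543 = -1884/908233 - 2732267/799543 = -2483041393223/726171337519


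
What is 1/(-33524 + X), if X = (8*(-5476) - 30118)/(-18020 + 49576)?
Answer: -15778/528978635 ≈ -2.9827e-5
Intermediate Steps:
X = -36963/15778 (X = (-43808 - 30118)/31556 = -73926*1/31556 = -36963/15778 ≈ -2.3427)
1/(-33524 + X) = 1/(-33524 - 36963/15778) = 1/(-528978635/15778) = -15778/528978635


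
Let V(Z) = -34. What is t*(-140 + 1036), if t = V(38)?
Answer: -30464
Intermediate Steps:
t = -34
t*(-140 + 1036) = -34*(-140 + 1036) = -34*896 = -30464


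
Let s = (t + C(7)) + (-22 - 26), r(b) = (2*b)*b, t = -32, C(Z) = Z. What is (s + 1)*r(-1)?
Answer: -144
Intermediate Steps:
r(b) = 2*b²
s = -73 (s = (-32 + 7) + (-22 - 26) = -25 - 48 = -73)
(s + 1)*r(-1) = (-73 + 1)*(2*(-1)²) = -144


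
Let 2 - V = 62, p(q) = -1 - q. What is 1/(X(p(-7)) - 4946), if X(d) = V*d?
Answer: -1/5306 ≈ -0.00018847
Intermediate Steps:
V = -60 (V = 2 - 1*62 = 2 - 62 = -60)
X(d) = -60*d
1/(X(p(-7)) - 4946) = 1/(-60*(-1 - 1*(-7)) - 4946) = 1/(-60*(-1 + 7) - 4946) = 1/(-60*6 - 4946) = 1/(-360 - 4946) = 1/(-5306) = -1/5306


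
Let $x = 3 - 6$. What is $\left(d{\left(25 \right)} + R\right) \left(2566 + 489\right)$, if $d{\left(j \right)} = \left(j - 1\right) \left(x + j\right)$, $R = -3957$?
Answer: $-10475595$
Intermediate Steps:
$x = -3$
$d{\left(j \right)} = \left(-1 + j\right) \left(-3 + j\right)$ ($d{\left(j \right)} = \left(j - 1\right) \left(-3 + j\right) = \left(-1 + j\right) \left(-3 + j\right)$)
$\left(d{\left(25 \right)} + R\right) \left(2566 + 489\right) = \left(\left(3 + 25^{2} - 100\right) - 3957\right) \left(2566 + 489\right) = \left(\left(3 + 625 - 100\right) - 3957\right) 3055 = \left(528 - 3957\right) 3055 = \left(-3429\right) 3055 = -10475595$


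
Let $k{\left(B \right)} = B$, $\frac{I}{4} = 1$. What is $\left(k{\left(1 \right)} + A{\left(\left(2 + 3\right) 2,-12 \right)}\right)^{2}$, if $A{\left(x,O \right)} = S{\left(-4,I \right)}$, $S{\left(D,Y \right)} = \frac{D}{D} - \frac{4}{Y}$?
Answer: $1$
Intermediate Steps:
$I = 4$ ($I = 4 \cdot 1 = 4$)
$S{\left(D,Y \right)} = 1 - \frac{4}{Y}$
$A{\left(x,O \right)} = 0$ ($A{\left(x,O \right)} = \frac{-4 + 4}{4} = \frac{1}{4} \cdot 0 = 0$)
$\left(k{\left(1 \right)} + A{\left(\left(2 + 3\right) 2,-12 \right)}\right)^{2} = \left(1 + 0\right)^{2} = 1^{2} = 1$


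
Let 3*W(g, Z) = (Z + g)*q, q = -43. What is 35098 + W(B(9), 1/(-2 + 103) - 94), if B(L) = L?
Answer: 11003806/303 ≈ 36316.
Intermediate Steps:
W(g, Z) = -43*Z/3 - 43*g/3 (W(g, Z) = ((Z + g)*(-43))/3 = (-43*Z - 43*g)/3 = -43*Z/3 - 43*g/3)
35098 + W(B(9), 1/(-2 + 103) - 94) = 35098 + (-43*(1/(-2 + 103) - 94)/3 - 43/3*9) = 35098 + (-43*(1/101 - 94)/3 - 129) = 35098 + (-43/3*(-9493/101) - 129) = 35098 + (408199/303 - 129) = 35098 + 369112/303 = 11003806/303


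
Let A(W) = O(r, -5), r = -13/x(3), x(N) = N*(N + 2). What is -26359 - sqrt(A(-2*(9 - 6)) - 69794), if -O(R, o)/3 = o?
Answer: -26359 - I*sqrt(69779) ≈ -26359.0 - 264.16*I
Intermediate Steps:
x(N) = N*(2 + N)
r = -13/15 (r = -13*1/(3*(2 + 3)) = -13/(3*5) = -13/15 ≈ -0.86667)
O(R, o) = -3*o
A(W) = 15 (A(W) = -3*(-5) = 15)
-26359 - sqrt(A(-2*(9 - 6)) - 69794) = -26359 - sqrt(15 - 69794) = -26359 - sqrt(-69779) = -26359 - I*sqrt(69779)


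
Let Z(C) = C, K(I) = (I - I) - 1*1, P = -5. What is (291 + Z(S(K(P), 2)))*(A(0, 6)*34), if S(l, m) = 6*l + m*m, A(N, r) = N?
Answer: 0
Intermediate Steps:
K(I) = -1 (K(I) = 0 - 1 = -1)
S(l, m) = m**2 + 6*l (S(l, m) = 6*l + m**2 = m**2 + 6*l)
(291 + Z(S(K(P), 2)))*(A(0, 6)*34) = (291 + (2**2 + 6*(-1)))*(0*34) = (291 + (4 - 6))*0 = (291 - 2)*0 = 289*0 = 0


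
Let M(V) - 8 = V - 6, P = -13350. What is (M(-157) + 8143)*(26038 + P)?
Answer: 101351744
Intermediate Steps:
M(V) = 2 + V (M(V) = 8 + (V - 6) = 8 + (-6 + V) = 2 + V)
(M(-157) + 8143)*(26038 + P) = ((2 - 157) + 8143)*(26038 - 13350) = (-155 + 8143)*12688 = 7988*12688 = 101351744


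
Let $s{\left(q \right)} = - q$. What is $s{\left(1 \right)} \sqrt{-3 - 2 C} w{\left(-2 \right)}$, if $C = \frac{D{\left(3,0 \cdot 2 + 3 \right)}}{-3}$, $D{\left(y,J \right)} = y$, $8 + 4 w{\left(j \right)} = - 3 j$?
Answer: $\frac{i}{2} \approx 0.5 i$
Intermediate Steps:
$w{\left(j \right)} = -2 - \frac{3 j}{4}$ ($w{\left(j \right)} = -2 + \frac{\left(-3\right) j}{4} = -2 - \frac{3 j}{4}$)
$C = -1$ ($C = \frac{3}{-3} = 3 \left(- \frac{1}{3}\right) = -1$)
$s{\left(1 \right)} \sqrt{-3 - 2 C} w{\left(-2 \right)} = \left(-1\right) 1 \sqrt{-3 - -2} \left(-2 - - \frac{3}{2}\right) = - \sqrt{-3 + 2} \left(-2 + \frac{3}{2}\right) = - \sqrt{-1} \left(- \frac{1}{2}\right) = - i \left(- \frac{1}{2}\right) = \frac{i}{2}$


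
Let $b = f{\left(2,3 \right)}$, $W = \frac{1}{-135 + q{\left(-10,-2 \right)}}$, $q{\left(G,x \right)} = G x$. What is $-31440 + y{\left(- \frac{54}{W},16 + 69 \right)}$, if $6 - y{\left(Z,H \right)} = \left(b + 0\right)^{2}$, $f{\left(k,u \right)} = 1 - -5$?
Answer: $-31470$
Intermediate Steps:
$W = - \frac{1}{115}$ ($W = \frac{1}{-135 - -20} = \frac{1}{-135 + 20} = \frac{1}{-115} = - \frac{1}{115} \approx -0.0086956$)
$f{\left(k,u \right)} = 6$ ($f{\left(k,u \right)} = 1 + 5 = 6$)
$b = 6$
$y{\left(Z,H \right)} = -30$ ($y{\left(Z,H \right)} = 6 - \left(6 + 0\right)^{2} = 6 - 6^{2} = 6 - 36 = -30$)
$-31440 + y{\left(- \frac{54}{W},16 + 69 \right)} = -31440 - 30 = -31470$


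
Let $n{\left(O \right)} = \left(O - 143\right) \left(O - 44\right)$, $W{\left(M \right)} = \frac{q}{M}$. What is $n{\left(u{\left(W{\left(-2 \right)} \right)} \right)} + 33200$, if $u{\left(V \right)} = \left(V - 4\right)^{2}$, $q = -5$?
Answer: $\frac{625221}{16} \approx 39076.0$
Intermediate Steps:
$W{\left(M \right)} = - \frac{5}{M}$
$u{\left(V \right)} = \left(-4 + V\right)^{2}$
$n{\left(O \right)} = \left(-143 + O\right) \left(-44 + O\right)$
$n{\left(u{\left(W{\left(-2 \right)} \right)} \right)} + 33200 = \left(6292 + \left(\left(-4 - \frac{5}{-2}\right)^{2}\right)^{2} - 187 \left(-4 - \frac{5}{-2}\right)^{2}\right) + 33200 = \left(6292 + \left(\left(-4 - - \frac{5}{2}\right)^{2}\right)^{2} - 187 \left(-4 - - \frac{5}{2}\right)^{2}\right) + 33200 = \left(6292 + \left(\left(-4 + \frac{5}{2}\right)^{2}\right)^{2} - 187 \left(-4 + \frac{5}{2}\right)^{2}\right) + 33200 = \left(6292 + \left(\left(- \frac{3}{2}\right)^{2}\right)^{2} - 187 \left(- \frac{3}{2}\right)^{2}\right) + 33200 = \left(6292 + \left(\frac{9}{4}\right)^{2} - \frac{1683}{4}\right) + 33200 = \left(6292 + \frac{81}{16} - \frac{1683}{4}\right) + 33200 = \frac{94021}{16} + 33200 = \frac{625221}{16}$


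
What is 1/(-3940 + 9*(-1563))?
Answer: -1/18007 ≈ -5.5534e-5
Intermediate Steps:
1/(-3940 + 9*(-1563)) = 1/(-3940 - 14067) = 1/(-18007) = -1/18007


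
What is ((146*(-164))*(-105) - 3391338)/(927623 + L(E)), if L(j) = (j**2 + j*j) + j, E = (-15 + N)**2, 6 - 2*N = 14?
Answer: -438609/594313 ≈ -0.73801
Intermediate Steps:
N = -4 (N = 3 - 1/2*14 = 3 - 7 = -4)
E = 361 (E = (-15 - 4)**2 = (-19)**2 = 361)
L(j) = j + 2*j**2 (L(j) = (j**2 + j**2) + j = 2*j**2 + j = j + 2*j**2)
((146*(-164))*(-105) - 3391338)/(927623 + L(E)) = ((146*(-164))*(-105) - 3391338)/(927623 + 361*(1 + 2*361)) = (-23944*(-105) - 3391338)/(927623 + 361*(1 + 722)) = (2514120 - 3391338)/(927623 + 361*723) = -877218/(927623 + 261003) = -877218/1188626 = -877218*1/1188626 = -438609/594313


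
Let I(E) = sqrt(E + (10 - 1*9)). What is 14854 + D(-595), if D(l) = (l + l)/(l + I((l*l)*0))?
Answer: 4412233/297 ≈ 14856.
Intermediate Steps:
I(E) = sqrt(1 + E) (I(E) = sqrt(E + (10 - 9)) = sqrt(E + 1) = sqrt(1 + E))
D(l) = 2*l/(1 + l) (D(l) = (l + l)/(l + sqrt(1 + (l*l)*0)) = (2*l)/(l + sqrt(1 + l**2*0)) = (2*l)/(l + sqrt(1 + 0)) = (2*l)/(l + sqrt(1)) = (2*l)/(l + 1) = (2*l)/(1 + l) = 2*l/(1 + l))
14854 + D(-595) = 14854 + 2*(-595)/(1 - 595) = 14854 + 2*(-595)/(-594) = 14854 + 2*(-595)*(-1/594) = 14854 + 595/297 = 4412233/297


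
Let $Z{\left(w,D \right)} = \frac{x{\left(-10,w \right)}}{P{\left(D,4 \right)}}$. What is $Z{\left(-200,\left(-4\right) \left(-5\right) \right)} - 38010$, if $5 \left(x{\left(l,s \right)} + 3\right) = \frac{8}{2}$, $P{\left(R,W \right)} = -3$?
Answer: $- \frac{570139}{15} \approx -38009.0$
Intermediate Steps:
$x{\left(l,s \right)} = - \frac{11}{5}$ ($x{\left(l,s \right)} = -3 + \frac{8 \cdot \frac{1}{2}}{5} = -3 + \frac{1}{5} \cdot 4 = -3 + \frac{4}{5} = - \frac{11}{5}$)
$Z{\left(w,D \right)} = \frac{11}{15}$ ($Z{\left(w,D \right)} = - \frac{11}{5 \left(-3\right)} = \left(- \frac{11}{5}\right) \left(- \frac{1}{3}\right) = \frac{11}{15}$)
$Z{\left(-200,\left(-4\right) \left(-5\right) \right)} - 38010 = \frac{11}{15} - 38010 = - \frac{570139}{15}$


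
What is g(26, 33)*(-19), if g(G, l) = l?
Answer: -627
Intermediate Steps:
g(26, 33)*(-19) = 33*(-19) = -627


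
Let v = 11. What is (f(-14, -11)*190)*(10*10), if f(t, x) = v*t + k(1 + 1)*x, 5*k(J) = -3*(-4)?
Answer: -3427600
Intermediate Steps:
k(J) = 12/5 (k(J) = (-3*(-4))/5 = (⅕)*12 = 12/5)
f(t, x) = 11*t + 12*x/5
(f(-14, -11)*190)*(10*10) = ((11*(-14) + (12/5)*(-11))*190)*(10*10) = ((-154 - 132/5)*190)*100 = -902/5*190*100 = -34276*100 = -3427600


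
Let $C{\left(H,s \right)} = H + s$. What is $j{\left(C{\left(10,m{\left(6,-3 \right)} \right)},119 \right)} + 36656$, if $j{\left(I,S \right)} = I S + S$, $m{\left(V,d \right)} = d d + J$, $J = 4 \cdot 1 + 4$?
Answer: $39988$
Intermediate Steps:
$J = 8$ ($J = 4 + 4 = 8$)
$m{\left(V,d \right)} = 8 + d^{2}$ ($m{\left(V,d \right)} = d d + 8 = d^{2} + 8 = 8 + d^{2}$)
$j{\left(I,S \right)} = S + I S$
$j{\left(C{\left(10,m{\left(6,-3 \right)} \right)},119 \right)} + 36656 = 119 \left(1 + \left(10 + \left(8 + \left(-3\right)^{2}\right)\right)\right) + 36656 = 119 \left(1 + \left(10 + \left(8 + 9\right)\right)\right) + 36656 = 119 \left(1 + \left(10 + 17\right)\right) + 36656 = 119 \left(1 + 27\right) + 36656 = 119 \cdot 28 + 36656 = 3332 + 36656 = 39988$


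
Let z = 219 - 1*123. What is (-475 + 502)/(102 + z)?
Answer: 3/22 ≈ 0.13636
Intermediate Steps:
z = 96 (z = 219 - 123 = 96)
(-475 + 502)/(102 + z) = (-475 + 502)/(102 + 96) = 27/198 = 27*(1/198) = 3/22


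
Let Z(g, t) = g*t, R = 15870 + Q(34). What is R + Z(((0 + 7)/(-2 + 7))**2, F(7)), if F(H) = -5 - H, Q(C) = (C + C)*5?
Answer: 404662/25 ≈ 16186.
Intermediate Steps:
Q(C) = 10*C (Q(C) = (2*C)*5 = 10*C)
R = 16210 (R = 15870 + 10*34 = 15870 + 340 = 16210)
R + Z(((0 + 7)/(-2 + 7))**2, F(7)) = 16210 + ((0 + 7)/(-2 + 7))**2*(-5 - 1*7) = 16210 + (7/5)**2*(-5 - 7) = 16210 + (7*(1/5))**2*(-12) = 16210 + (7/5)**2*(-12) = 16210 + (49/25)*(-12) = 16210 - 588/25 = 404662/25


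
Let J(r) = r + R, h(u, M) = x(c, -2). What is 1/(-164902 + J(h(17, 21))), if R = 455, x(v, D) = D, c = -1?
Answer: -1/164449 ≈ -6.0809e-6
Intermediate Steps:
h(u, M) = -2
J(r) = 455 + r (J(r) = r + 455 = 455 + r)
1/(-164902 + J(h(17, 21))) = 1/(-164902 + (455 - 2)) = 1/(-164902 + 453) = 1/(-164449) = -1/164449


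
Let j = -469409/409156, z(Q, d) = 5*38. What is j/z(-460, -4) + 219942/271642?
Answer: 8485350350651/10558675644440 ≈ 0.80364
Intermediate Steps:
z(Q, d) = 190
j = -469409/409156 (j = -469409*1/409156 = -469409/409156 ≈ -1.1473)
j/z(-460, -4) + 219942/271642 = -469409/409156/190 + 219942/271642 = -469409/409156*1/190 + 219942*(1/271642) = -469409/77739640 + 109971/135821 = 8485350350651/10558675644440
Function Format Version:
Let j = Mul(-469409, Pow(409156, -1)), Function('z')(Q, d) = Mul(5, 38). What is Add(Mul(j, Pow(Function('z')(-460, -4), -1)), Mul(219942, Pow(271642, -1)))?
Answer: Rational(8485350350651, 10558675644440) ≈ 0.80364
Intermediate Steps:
Function('z')(Q, d) = 190
j = Rational(-469409, 409156) (j = Mul(-469409, Rational(1, 409156)) = Rational(-469409, 409156) ≈ -1.1473)
Add(Mul(j, Pow(Function('z')(-460, -4), -1)), Mul(219942, Pow(271642, -1))) = Add(Mul(Rational(-469409, 409156), Pow(190, -1)), Mul(219942, Pow(271642, -1))) = Add(Mul(Rational(-469409, 409156), Rational(1, 190)), Mul(219942, Rational(1, 271642))) = Add(Rational(-469409, 77739640), Rational(109971, 135821)) = Rational(8485350350651, 10558675644440)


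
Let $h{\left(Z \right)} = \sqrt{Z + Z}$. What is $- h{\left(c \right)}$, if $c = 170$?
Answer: $- 2 \sqrt{85} \approx -18.439$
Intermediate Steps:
$h{\left(Z \right)} = \sqrt{2} \sqrt{Z}$ ($h{\left(Z \right)} = \sqrt{2 Z} = \sqrt{2} \sqrt{Z}$)
$- h{\left(c \right)} = - \sqrt{2} \sqrt{170} = - 2 \sqrt{85}$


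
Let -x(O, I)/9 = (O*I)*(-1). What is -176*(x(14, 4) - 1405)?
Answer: 158576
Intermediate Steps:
x(O, I) = 9*I*O (x(O, I) = -9*O*I*(-1) = -9*I*O*(-1) = -(-9)*I*O = 9*I*O)
-176*(x(14, 4) - 1405) = -176*(9*4*14 - 1405) = -176*(504 - 1405) = -176*(-901) = 158576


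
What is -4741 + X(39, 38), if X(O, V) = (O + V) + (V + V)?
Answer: -4588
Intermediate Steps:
X(O, V) = O + 3*V (X(O, V) = (O + V) + 2*V = O + 3*V)
-4741 + X(39, 38) = -4741 + (39 + 3*38) = -4741 + (39 + 114) = -4741 + 153 = -4588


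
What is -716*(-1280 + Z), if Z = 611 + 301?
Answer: 263488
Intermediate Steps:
Z = 912
-716*(-1280 + Z) = -716*(-1280 + 912) = -716*(-368) = 263488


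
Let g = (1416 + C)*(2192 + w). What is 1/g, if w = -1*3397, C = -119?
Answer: -1/1562885 ≈ -6.3984e-7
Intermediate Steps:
w = -3397
g = -1562885 (g = (1416 - 119)*(2192 - 3397) = 1297*(-1205) = -1562885)
1/g = 1/(-1562885) = -1/1562885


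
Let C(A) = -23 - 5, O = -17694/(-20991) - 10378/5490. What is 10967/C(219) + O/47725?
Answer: -10052822804795219/25666000069500 ≈ -391.68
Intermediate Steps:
O = -20117423/19206765 (O = -17694*(-1/20991) - 10378*1/5490 = 5898/6997 - 5189/2745 = -20117423/19206765 ≈ -1.0474)
C(A) = -28
10967/C(219) + O/47725 = 10967/(-28) - 20117423/19206765/47725 = 10967*(-1/28) - 20117423/19206765*1/47725 = -10967/28 - 20117423/916642859625 = -10052822804795219/25666000069500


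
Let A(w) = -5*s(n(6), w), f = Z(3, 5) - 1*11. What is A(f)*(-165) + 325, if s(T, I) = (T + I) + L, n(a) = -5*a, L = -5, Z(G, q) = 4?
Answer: -34325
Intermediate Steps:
f = -7 (f = 4 - 1*11 = 4 - 11 = -7)
s(T, I) = -5 + I + T (s(T, I) = (T + I) - 5 = (I + T) - 5 = -5 + I + T)
A(w) = 175 - 5*w (A(w) = -5*(-5 + w - 5*6) = -5*(-5 + w - 30) = -5*(-35 + w) = 175 - 5*w)
A(f)*(-165) + 325 = (175 - 5*(-7))*(-165) + 325 = (175 + 35)*(-165) + 325 = 210*(-165) + 325 = -34650 + 325 = -34325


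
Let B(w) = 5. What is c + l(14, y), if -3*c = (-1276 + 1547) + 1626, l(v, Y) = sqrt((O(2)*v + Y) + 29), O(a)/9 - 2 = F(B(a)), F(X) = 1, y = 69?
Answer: -1897/3 + 2*sqrt(119) ≈ -610.52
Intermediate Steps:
O(a) = 27 (O(a) = 18 + 9*1 = 18 + 9 = 27)
l(v, Y) = sqrt(29 + Y + 27*v) (l(v, Y) = sqrt((27*v + Y) + 29) = sqrt((Y + 27*v) + 29) = sqrt(29 + Y + 27*v))
c = -1897/3 (c = -((-1276 + 1547) + 1626)/3 = -(271 + 1626)/3 = -1/3*1897 = -1897/3 ≈ -632.33)
c + l(14, y) = -1897/3 + sqrt(29 + 69 + 27*14) = -1897/3 + sqrt(29 + 69 + 378) = -1897/3 + sqrt(476) = -1897/3 + 2*sqrt(119)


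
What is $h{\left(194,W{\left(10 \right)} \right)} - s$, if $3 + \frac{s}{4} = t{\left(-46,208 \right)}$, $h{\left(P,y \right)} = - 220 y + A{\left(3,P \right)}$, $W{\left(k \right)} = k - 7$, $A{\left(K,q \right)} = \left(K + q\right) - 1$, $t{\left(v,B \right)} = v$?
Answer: $-268$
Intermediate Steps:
$A{\left(K,q \right)} = -1 + K + q$
$W{\left(k \right)} = -7 + k$
$h{\left(P,y \right)} = 2 + P - 220 y$ ($h{\left(P,y \right)} = - 220 y + \left(-1 + 3 + P\right) = - 220 y + \left(2 + P\right) = 2 + P - 220 y$)
$s = -196$ ($s = -12 + 4 \left(-46\right) = -12 - 184 = -196$)
$h{\left(194,W{\left(10 \right)} \right)} - s = \left(2 + 194 - 220 \left(-7 + 10\right)\right) - -196 = \left(2 + 194 - 660\right) + 196 = -464 + 196 = -268$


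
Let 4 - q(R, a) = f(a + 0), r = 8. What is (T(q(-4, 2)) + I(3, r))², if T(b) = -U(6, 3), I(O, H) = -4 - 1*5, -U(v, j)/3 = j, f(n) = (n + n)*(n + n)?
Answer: 0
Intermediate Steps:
f(n) = 4*n² (f(n) = (2*n)*(2*n) = 4*n²)
U(v, j) = -3*j
I(O, H) = -9 (I(O, H) = -4 - 5 = -9)
q(R, a) = 4 - 4*a² (q(R, a) = 4 - 4*(a + 0)² = 4 - 4*a²)
T(b) = 9 (T(b) = -(-3)*3 = -1*(-9) = 9)
(T(q(-4, 2)) + I(3, r))² = (9 - 9)² = 0² = 0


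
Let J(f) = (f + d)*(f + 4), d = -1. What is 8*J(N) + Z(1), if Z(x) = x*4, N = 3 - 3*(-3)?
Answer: 1412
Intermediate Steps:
N = 12 (N = 3 + 9 = 12)
Z(x) = 4*x
J(f) = (-1 + f)*(4 + f) (J(f) = (f - 1)*(f + 4) = (-1 + f)*(4 + f))
8*J(N) + Z(1) = 8*(-4 + 12**2 + 3*12) + 4*1 = 8*(-4 + 144 + 36) + 4 = 8*176 + 4 = 1408 + 4 = 1412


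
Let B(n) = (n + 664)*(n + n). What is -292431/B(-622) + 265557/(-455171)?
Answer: 39743762855/7927258136 ≈ 5.0136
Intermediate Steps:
B(n) = 2*n*(664 + n) (B(n) = (664 + n)*(2*n) = 2*n*(664 + n))
-292431/B(-622) + 265557/(-455171) = -292431*(-1/(1244*(664 - 622))) + 265557/(-455171) = -292431/(2*(-622)*42) + 265557*(-1/455171) = -292431/(-52248) - 265557/455171 = -292431*(-1/52248) - 265557/455171 = 97477/17416 - 265557/455171 = 39743762855/7927258136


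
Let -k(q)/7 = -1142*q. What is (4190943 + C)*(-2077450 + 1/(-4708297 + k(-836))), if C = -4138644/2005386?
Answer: -3013482880623577812679419/346119930901 ≈ -8.7065e+12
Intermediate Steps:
C = -689774/334231 (C = -4138644*1/2005386 = -689774/334231 ≈ -2.0638)
k(q) = 7994*q (k(q) = -(-7994)*q = 7994*q)
(4190943 + C)*(-2077450 + 1/(-4708297 + k(-836))) = (4190943 - 689774/334231)*(-2077450 + 1/(-4708297 + 7994*(-836))) = 1400742380059*(-2077450 + 1/(-4708297 - 6682984))/334231 = 1400742380059*(-2077450 + 1/(-11391281))/334231 = 1400742380059*(-2077450 - 1/11391281)/334231 = (1400742380059/334231)*(-23664816713451/11391281) = -3013482880623577812679419/346119930901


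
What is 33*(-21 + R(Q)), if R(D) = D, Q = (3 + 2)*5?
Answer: 132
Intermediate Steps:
Q = 25 (Q = 5*5 = 25)
33*(-21 + R(Q)) = 33*(-21 + 25) = 33*4 = 132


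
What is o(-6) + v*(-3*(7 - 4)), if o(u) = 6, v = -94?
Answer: 852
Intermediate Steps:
o(-6) + v*(-3*(7 - 4)) = 6 - (-282)*(7 - 4) = 6 - (-282)*3 = 6 - 94*(-9) = 6 + 846 = 852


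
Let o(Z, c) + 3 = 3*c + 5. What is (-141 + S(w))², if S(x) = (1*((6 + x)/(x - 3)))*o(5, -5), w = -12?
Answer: 534361/25 ≈ 21374.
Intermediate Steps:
o(Z, c) = 2 + 3*c (o(Z, c) = -3 + (3*c + 5) = -3 + (5 + 3*c) = 2 + 3*c)
S(x) = -13*(6 + x)/(-3 + x) (S(x) = (1*((6 + x)/(x - 3)))*(2 + 3*(-5)) = (1*((6 + x)/(-3 + x)))*(2 - 15) = (1*((6 + x)/(-3 + x)))*(-13) = ((6 + x)/(-3 + x))*(-13) = -13*(6 + x)/(-3 + x))
(-141 + S(w))² = (-141 + 13*(-6 - 1*(-12))/(-3 - 12))² = (-141 + 13*(-6 + 12)/(-15))² = (-141 + 13*(-1/15)*6)² = (-141 - 26/5)² = (-731/5)² = 534361/25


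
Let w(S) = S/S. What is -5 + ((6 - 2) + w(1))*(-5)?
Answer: -30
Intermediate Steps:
w(S) = 1
-5 + ((6 - 2) + w(1))*(-5) = -5 + ((6 - 2) + 1)*(-5) = -5 + (4 + 1)*(-5) = -5 + 5*(-5) = -5 - 25 = -30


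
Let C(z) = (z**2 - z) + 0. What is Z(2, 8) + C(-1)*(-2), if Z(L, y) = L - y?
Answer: -10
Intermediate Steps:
C(z) = z**2 - z
Z(2, 8) + C(-1)*(-2) = (2 - 1*8) - (-1 - 1)*(-2) = (2 - 8) - 1*(-2)*(-2) = -6 + 2*(-2) = -6 - 4 = -10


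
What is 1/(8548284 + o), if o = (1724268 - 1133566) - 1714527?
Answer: 1/7424459 ≈ 1.3469e-7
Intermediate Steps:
o = -1123825 (o = 590702 - 1714527 = -1123825)
1/(8548284 + o) = 1/(8548284 - 1123825) = 1/7424459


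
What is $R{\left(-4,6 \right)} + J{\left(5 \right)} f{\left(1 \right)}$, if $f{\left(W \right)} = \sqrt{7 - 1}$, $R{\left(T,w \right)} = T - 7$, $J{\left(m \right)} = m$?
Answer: $-11 + 5 \sqrt{6} \approx 1.2474$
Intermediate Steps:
$R{\left(T,w \right)} = -7 + T$ ($R{\left(T,w \right)} = T - 7 = -7 + T$)
$f{\left(W \right)} = \sqrt{6}$
$R{\left(-4,6 \right)} + J{\left(5 \right)} f{\left(1 \right)} = \left(-7 - 4\right) + 5 \sqrt{6} = -11 + 5 \sqrt{6}$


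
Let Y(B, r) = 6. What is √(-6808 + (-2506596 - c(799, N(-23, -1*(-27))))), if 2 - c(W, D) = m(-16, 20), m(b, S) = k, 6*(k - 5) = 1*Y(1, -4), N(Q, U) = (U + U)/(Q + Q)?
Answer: 10*I*√25134 ≈ 1585.4*I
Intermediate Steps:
N(Q, U) = U/Q (N(Q, U) = (2*U)/((2*Q)) = (2*U)*(1/(2*Q)) = U/Q)
k = 6 (k = 5 + (1*6)/6 = 5 + (⅙)*6 = 5 + 1 = 6)
m(b, S) = 6
c(W, D) = -4 (c(W, D) = 2 - 1*6 = 2 - 6 = -4)
√(-6808 + (-2506596 - c(799, N(-23, -1*(-27))))) = √(-6808 + (-2506596 - 1*(-4))) = √(-6808 + (-2506596 + 4)) = √(-6808 - 2506592) = √(-2513400) = 10*I*√25134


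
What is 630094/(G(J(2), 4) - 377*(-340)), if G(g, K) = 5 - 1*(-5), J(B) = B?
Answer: 315047/64095 ≈ 4.9153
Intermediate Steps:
G(g, K) = 10 (G(g, K) = 5 + 5 = 10)
630094/(G(J(2), 4) - 377*(-340)) = 630094/(10 - 377*(-340)) = 630094/(10 + 128180) = 630094/128190 = 630094*(1/128190) = 315047/64095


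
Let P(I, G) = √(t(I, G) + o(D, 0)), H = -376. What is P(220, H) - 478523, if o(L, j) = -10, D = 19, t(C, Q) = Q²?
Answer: -478523 + √141366 ≈ -4.7815e+5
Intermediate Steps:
P(I, G) = √(-10 + G²) (P(I, G) = √(G² - 10) = √(-10 + G²))
P(220, H) - 478523 = √(-10 + (-376)²) - 478523 = √(-10 + 141376) - 478523 = √141366 - 478523 = -478523 + √141366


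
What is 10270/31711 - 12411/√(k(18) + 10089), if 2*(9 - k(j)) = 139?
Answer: 10270/31711 - 12411*√40114/20057 ≈ -123.61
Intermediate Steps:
k(j) = -121/2 (k(j) = 9 - ½*139 = 9 - 139/2 = -121/2)
10270/31711 - 12411/√(k(18) + 10089) = 10270/31711 - 12411/√(-121/2 + 10089) = 10270*(1/31711) - 12411*√40114/20057 = 10270/31711 - 12411*√40114/20057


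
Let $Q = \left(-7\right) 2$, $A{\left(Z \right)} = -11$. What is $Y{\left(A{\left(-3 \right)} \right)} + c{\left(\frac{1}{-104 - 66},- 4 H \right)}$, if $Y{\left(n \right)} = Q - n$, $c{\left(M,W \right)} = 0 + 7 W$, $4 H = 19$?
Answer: $-136$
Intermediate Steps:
$H = \frac{19}{4}$ ($H = \frac{1}{4} \cdot 19 = \frac{19}{4} \approx 4.75$)
$c{\left(M,W \right)} = 7 W$
$Q = -14$
$Y{\left(n \right)} = -14 - n$
$Y{\left(A{\left(-3 \right)} \right)} + c{\left(\frac{1}{-104 - 66},- 4 H \right)} = \left(-14 - -11\right) + 7 \left(\left(-4\right) \frac{19}{4}\right) = \left(-14 + 11\right) + 7 \left(-19\right) = -3 - 133 = -136$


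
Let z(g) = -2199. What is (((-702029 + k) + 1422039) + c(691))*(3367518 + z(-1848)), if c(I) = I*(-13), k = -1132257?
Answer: -1417573322370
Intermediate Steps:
c(I) = -13*I
(((-702029 + k) + 1422039) + c(691))*(3367518 + z(-1848)) = (((-702029 - 1132257) + 1422039) - 13*691)*(3367518 - 2199) = ((-1834286 + 1422039) - 8983)*3365319 = (-412247 - 8983)*3365319 = -421230*3365319 = -1417573322370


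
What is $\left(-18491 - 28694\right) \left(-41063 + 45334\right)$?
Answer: $-201527135$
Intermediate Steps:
$\left(-18491 - 28694\right) \left(-41063 + 45334\right) = \left(-47185\right) 4271 = -201527135$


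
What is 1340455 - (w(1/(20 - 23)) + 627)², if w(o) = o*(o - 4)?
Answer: 76586519/81 ≈ 9.4551e+5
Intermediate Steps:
w(o) = o*(-4 + o)
1340455 - (w(1/(20 - 23)) + 627)² = 1340455 - ((-4 + 1/(20 - 23))/(20 - 23) + 627)² = 1340455 - ((-4 + 1/(-3))/(-3) + 627)² = 1340455 - (-(-4 - ⅓)/3 + 627)² = 1340455 - (-⅓*(-13/3) + 627)² = 1340455 - (13/9 + 627)² = 1340455 - (5656/9)² = 1340455 - 1*31990336/81 = 1340455 - 31990336/81 = 76586519/81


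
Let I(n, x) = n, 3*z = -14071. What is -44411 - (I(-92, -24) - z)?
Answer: -147028/3 ≈ -49009.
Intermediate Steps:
z = -14071/3 (z = (⅓)*(-14071) = -14071/3 ≈ -4690.3)
-44411 - (I(-92, -24) - z) = -44411 - (-92 - 1*(-14071/3)) = -44411 - (-92 + 14071/3) = -44411 - 1*13795/3 = -44411 - 13795/3 = -147028/3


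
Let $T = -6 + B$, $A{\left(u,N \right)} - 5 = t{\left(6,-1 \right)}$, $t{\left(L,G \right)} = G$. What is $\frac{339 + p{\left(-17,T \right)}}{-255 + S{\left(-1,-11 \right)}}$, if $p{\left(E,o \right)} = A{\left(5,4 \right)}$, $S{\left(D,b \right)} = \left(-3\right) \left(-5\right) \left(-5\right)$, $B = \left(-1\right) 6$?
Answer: $- \frac{343}{330} \approx -1.0394$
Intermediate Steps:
$B = -6$
$A{\left(u,N \right)} = 4$ ($A{\left(u,N \right)} = 5 - 1 = 4$)
$T = -12$ ($T = -6 - 6 = -12$)
$S{\left(D,b \right)} = -75$ ($S{\left(D,b \right)} = 15 \left(-5\right) = -75$)
$p{\left(E,o \right)} = 4$
$\frac{339 + p{\left(-17,T \right)}}{-255 + S{\left(-1,-11 \right)}} = \frac{339 + 4}{-255 - 75} = \frac{343}{-330} = 343 \left(- \frac{1}{330}\right) = - \frac{343}{330}$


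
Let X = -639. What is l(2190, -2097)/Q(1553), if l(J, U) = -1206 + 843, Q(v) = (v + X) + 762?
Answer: -363/1676 ≈ -0.21659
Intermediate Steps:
Q(v) = 123 + v (Q(v) = (v - 639) + 762 = (-639 + v) + 762 = 123 + v)
l(J, U) = -363
l(2190, -2097)/Q(1553) = -363/(123 + 1553) = -363/1676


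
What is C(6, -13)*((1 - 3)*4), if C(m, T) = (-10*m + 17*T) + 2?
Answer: 2232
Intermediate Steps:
C(m, T) = 2 - 10*m + 17*T
C(6, -13)*((1 - 3)*4) = (2 - 10*6 + 17*(-13))*((1 - 3)*4) = (2 - 60 - 221)*(-2*4) = -279*(-8) = 2232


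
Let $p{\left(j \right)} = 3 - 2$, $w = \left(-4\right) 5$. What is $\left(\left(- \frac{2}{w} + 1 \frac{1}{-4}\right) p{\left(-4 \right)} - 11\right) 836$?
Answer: $- \frac{46607}{5} \approx -9321.4$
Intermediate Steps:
$w = -20$
$p{\left(j \right)} = 1$ ($p{\left(j \right)} = 3 - 2 = 1$)
$\left(\left(- \frac{2}{w} + 1 \frac{1}{-4}\right) p{\left(-4 \right)} - 11\right) 836 = \left(\left(- \frac{2}{-20} + 1 \frac{1}{-4}\right) 1 - 11\right) 836 = \left(\left(\left(-2\right) \left(- \frac{1}{20}\right) + 1 \left(- \frac{1}{4}\right)\right) 1 - 11\right) 836 = \left(\left(\frac{1}{10} - \frac{1}{4}\right) 1 - 11\right) 836 = \left(\left(- \frac{3}{20}\right) 1 - 11\right) 836 = \left(- \frac{3}{20} - 11\right) 836 = \left(- \frac{223}{20}\right) 836 = - \frac{46607}{5}$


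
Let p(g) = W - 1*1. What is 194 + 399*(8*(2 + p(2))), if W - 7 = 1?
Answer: 28922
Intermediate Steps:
W = 8 (W = 7 + 1 = 8)
p(g) = 7 (p(g) = 8 - 1*1 = 8 - 1 = 7)
194 + 399*(8*(2 + p(2))) = 194 + 399*(8*(2 + 7)) = 194 + 399*(8*9) = 194 + 399*72 = 194 + 28728 = 28922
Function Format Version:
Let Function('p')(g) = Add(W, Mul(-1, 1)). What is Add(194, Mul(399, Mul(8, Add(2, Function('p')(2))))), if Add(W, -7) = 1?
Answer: 28922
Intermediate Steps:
W = 8 (W = Add(7, 1) = 8)
Function('p')(g) = 7 (Function('p')(g) = Add(8, Mul(-1, 1)) = Add(8, -1) = 7)
Add(194, Mul(399, Mul(8, Add(2, Function('p')(2))))) = Add(194, Mul(399, Mul(8, Add(2, 7)))) = Add(194, Mul(399, Mul(8, 9))) = Add(194, Mul(399, 72)) = Add(194, 28728) = 28922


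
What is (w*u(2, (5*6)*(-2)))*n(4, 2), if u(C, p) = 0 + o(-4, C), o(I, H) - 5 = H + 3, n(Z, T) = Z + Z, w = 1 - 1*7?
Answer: -480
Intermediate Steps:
w = -6 (w = 1 - 7 = -6)
n(Z, T) = 2*Z
o(I, H) = 8 + H (o(I, H) = 5 + (H + 3) = 5 + (3 + H) = 8 + H)
u(C, p) = 8 + C (u(C, p) = 0 + (8 + C) = 8 + C)
(w*u(2, (5*6)*(-2)))*n(4, 2) = (-6*(8 + 2))*(2*4) = -6*10*8 = -60*8 = -480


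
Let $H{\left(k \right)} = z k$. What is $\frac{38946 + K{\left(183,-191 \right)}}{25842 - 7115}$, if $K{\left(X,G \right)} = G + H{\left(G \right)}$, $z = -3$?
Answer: $\frac{39328}{18727} \approx 2.1001$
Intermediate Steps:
$H{\left(k \right)} = - 3 k$
$K{\left(X,G \right)} = - 2 G$ ($K{\left(X,G \right)} = G - 3 G = - 2 G$)
$\frac{38946 + K{\left(183,-191 \right)}}{25842 - 7115} = \frac{38946 - -382}{25842 - 7115} = \frac{38946 + 382}{18727} = 39328 \cdot \frac{1}{18727} = \frac{39328}{18727}$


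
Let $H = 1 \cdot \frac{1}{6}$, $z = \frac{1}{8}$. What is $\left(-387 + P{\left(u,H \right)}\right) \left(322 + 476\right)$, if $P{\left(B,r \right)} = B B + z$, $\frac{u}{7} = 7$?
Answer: $\frac{6429087}{4} \approx 1.6073 \cdot 10^{6}$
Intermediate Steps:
$z = \frac{1}{8} \approx 0.125$
$u = 49$ ($u = 7 \cdot 7 = 49$)
$H = \frac{1}{6}$ ($H = 1 \cdot \frac{1}{6} = \frac{1}{6} \approx 0.16667$)
$P{\left(B,r \right)} = \frac{1}{8} + B^{2}$ ($P{\left(B,r \right)} = B B + \frac{1}{8} = B^{2} + \frac{1}{8} = \frac{1}{8} + B^{2}$)
$\left(-387 + P{\left(u,H \right)}\right) \left(322 + 476\right) = \left(-387 + \left(\frac{1}{8} + 49^{2}\right)\right) \left(322 + 476\right) = \left(-387 + \left(\frac{1}{8} + 2401\right)\right) 798 = \left(-387 + \frac{19209}{8}\right) 798 = \frac{16113}{8} \cdot 798 = \frac{6429087}{4}$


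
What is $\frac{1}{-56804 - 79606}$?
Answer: $- \frac{1}{136410} \approx -7.3308 \cdot 10^{-6}$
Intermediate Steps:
$\frac{1}{-56804 - 79606} = \frac{1}{-136410} = - \frac{1}{136410}$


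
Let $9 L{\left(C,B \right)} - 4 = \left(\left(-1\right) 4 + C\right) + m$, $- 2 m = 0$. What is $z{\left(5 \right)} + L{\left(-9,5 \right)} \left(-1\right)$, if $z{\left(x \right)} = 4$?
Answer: $5$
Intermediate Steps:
$m = 0$ ($m = \left(- \frac{1}{2}\right) 0 = 0$)
$L{\left(C,B \right)} = \frac{C}{9}$ ($L{\left(C,B \right)} = \frac{4}{9} + \frac{\left(\left(-1\right) 4 + C\right) + 0}{9} = \frac{4}{9} + \frac{\left(-4 + C\right) + 0}{9} = \frac{4}{9} + \frac{-4 + C}{9} = \frac{4}{9} + \left(- \frac{4}{9} + \frac{C}{9}\right) = \frac{C}{9}$)
$z{\left(5 \right)} + L{\left(-9,5 \right)} \left(-1\right) = 4 + \frac{1}{9} \left(-9\right) \left(-1\right) = 4 - -1 = 4 + 1 = 5$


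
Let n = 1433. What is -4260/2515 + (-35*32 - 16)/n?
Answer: -1792324/720799 ≈ -2.4866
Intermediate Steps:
-4260/2515 + (-35*32 - 16)/n = -4260/2515 + (-35*32 - 16)/1433 = -4260*1/2515 + (-1120 - 16)*(1/1433) = -852/503 - 1136*1/1433 = -852/503 - 1136/1433 = -1792324/720799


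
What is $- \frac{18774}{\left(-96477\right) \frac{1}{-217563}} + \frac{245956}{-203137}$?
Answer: $- \frac{276580815028802}{6532682783} \approx -42338.0$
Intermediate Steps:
$- \frac{18774}{\left(-96477\right) \frac{1}{-217563}} + \frac{245956}{-203137} = - \frac{18774}{\left(-96477\right) \left(- \frac{1}{217563}\right)} + 245956 \left(- \frac{1}{203137}\right) = - \frac{18774}{\frac{32159}{72521}} - \frac{245956}{203137} = \left(-18774\right) \frac{72521}{32159} - \frac{245956}{203137} = - \frac{1361509254}{32159} - \frac{245956}{203137} = - \frac{276580815028802}{6532682783}$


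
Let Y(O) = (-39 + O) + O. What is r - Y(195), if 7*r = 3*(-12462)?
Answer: -39843/7 ≈ -5691.9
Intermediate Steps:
Y(O) = -39 + 2*O
r = -37386/7 (r = (3*(-12462))/7 = (1/7)*(-37386) = -37386/7 ≈ -5340.9)
r - Y(195) = -37386/7 - (-39 + 2*195) = -37386/7 - (-39 + 390) = -37386/7 - 1*351 = -37386/7 - 351 = -39843/7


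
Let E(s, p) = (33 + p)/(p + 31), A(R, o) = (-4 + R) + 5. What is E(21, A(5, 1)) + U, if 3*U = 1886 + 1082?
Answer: 109933/111 ≈ 990.39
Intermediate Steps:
U = 2968/3 (U = (1886 + 1082)/3 = (1/3)*2968 = 2968/3 ≈ 989.33)
A(R, o) = 1 + R
E(s, p) = (33 + p)/(31 + p)
E(21, A(5, 1)) + U = (33 + (1 + 5))/(31 + (1 + 5)) + 2968/3 = (33 + 6)/(31 + 6) + 2968/3 = 39/37 + 2968/3 = 109933/111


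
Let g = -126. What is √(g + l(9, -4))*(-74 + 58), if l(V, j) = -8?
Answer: -16*I*√134 ≈ -185.21*I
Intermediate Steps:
√(g + l(9, -4))*(-74 + 58) = √(-126 - 8)*(-74 + 58) = √(-134)*(-16) = (I*√134)*(-16) = -16*I*√134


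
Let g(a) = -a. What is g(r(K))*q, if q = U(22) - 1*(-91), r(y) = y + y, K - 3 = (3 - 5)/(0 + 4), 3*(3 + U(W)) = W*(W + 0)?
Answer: -3740/3 ≈ -1246.7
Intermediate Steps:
U(W) = -3 + W²/3 (U(W) = -3 + (W*(W + 0))/3 = -3 + (W*W)/3 = -3 + W²/3)
K = 5/2 (K = 3 + (3 - 5)/(0 + 4) = 3 - 2/4 = 3 - 2*¼ = 3 - ½ = 5/2 ≈ 2.5000)
r(y) = 2*y
q = 748/3 (q = (-3 + (⅓)*22²) - 1*(-91) = (-3 + (⅓)*484) + 91 = (-3 + 484/3) + 91 = 475/3 + 91 = 748/3 ≈ 249.33)
g(r(K))*q = -2*5/2*(748/3) = -1*5*(748/3) = -5*748/3 = -3740/3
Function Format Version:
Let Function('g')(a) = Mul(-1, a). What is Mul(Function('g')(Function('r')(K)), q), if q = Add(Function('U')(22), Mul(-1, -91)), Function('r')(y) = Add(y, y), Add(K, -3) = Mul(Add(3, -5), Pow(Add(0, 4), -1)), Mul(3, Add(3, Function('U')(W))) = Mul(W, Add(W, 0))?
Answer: Rational(-3740, 3) ≈ -1246.7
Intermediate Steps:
Function('U')(W) = Add(-3, Mul(Rational(1, 3), Pow(W, 2))) (Function('U')(W) = Add(-3, Mul(Rational(1, 3), Mul(W, Add(W, 0)))) = Add(-3, Mul(Rational(1, 3), Mul(W, W))) = Add(-3, Mul(Rational(1, 3), Pow(W, 2))))
K = Rational(5, 2) (K = Add(3, Mul(Add(3, -5), Pow(Add(0, 4), -1))) = Add(3, Mul(-2, Pow(4, -1))) = Add(3, Mul(-2, Rational(1, 4))) = Add(3, Rational(-1, 2)) = Rational(5, 2) ≈ 2.5000)
Function('r')(y) = Mul(2, y)
q = Rational(748, 3) (q = Add(Add(-3, Mul(Rational(1, 3), Pow(22, 2))), Mul(-1, -91)) = Add(Add(-3, Mul(Rational(1, 3), 484)), 91) = Add(Add(-3, Rational(484, 3)), 91) = Add(Rational(475, 3), 91) = Rational(748, 3) ≈ 249.33)
Mul(Function('g')(Function('r')(K)), q) = Mul(Mul(-1, Mul(2, Rational(5, 2))), Rational(748, 3)) = Mul(Mul(-1, 5), Rational(748, 3)) = Mul(-5, Rational(748, 3)) = Rational(-3740, 3)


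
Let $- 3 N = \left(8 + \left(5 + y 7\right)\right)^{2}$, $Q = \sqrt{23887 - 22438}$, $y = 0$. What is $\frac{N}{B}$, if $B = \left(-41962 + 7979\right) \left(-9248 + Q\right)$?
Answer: $- \frac{91936}{512887757835} - \frac{169 \sqrt{161}}{2906363961065} \approx -1.7999 \cdot 10^{-7}$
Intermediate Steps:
$Q = 3 \sqrt{161}$ ($Q = \sqrt{1449} = 3 \sqrt{161} \approx 38.066$)
$B = 314274784 - 101949 \sqrt{161}$ ($B = \left(-41962 + 7979\right) \left(-9248 + 3 \sqrt{161}\right) = - 33983 \left(-9248 + 3 \sqrt{161}\right) = 314274784 - 101949 \sqrt{161} \approx 3.1298 \cdot 10^{8}$)
$N = - \frac{169}{3}$ ($N = - \frac{\left(8 + \left(5 + 0 \cdot 7\right)\right)^{2}}{3} = - \frac{\left(8 + \left(5 + 0\right)\right)^{2}}{3} = - \frac{\left(8 + 5\right)^{2}}{3} = - \frac{13^{2}}{3} = \left(- \frac{1}{3}\right) 169 = - \frac{169}{3} \approx -56.333$)
$\frac{N}{B} = - \frac{169}{3 \left(314274784 - 101949 \sqrt{161}\right)}$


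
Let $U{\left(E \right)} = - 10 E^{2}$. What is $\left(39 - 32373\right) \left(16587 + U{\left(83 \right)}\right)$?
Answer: $1691165202$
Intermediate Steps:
$\left(39 - 32373\right) \left(16587 + U{\left(83 \right)}\right) = \left(39 - 32373\right) \left(16587 - 10 \cdot 83^{2}\right) = - 32334 \left(16587 - 68890\right) = \left(-32334\right) \left(-52303\right) = 1691165202$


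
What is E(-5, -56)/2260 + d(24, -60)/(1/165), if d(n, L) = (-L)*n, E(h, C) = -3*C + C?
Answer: 134244028/565 ≈ 2.3760e+5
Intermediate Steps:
E(h, C) = -2*C
d(n, L) = -L*n
E(-5, -56)/2260 + d(24, -60)/(1/165) = -2*(-56)/2260 + (-1*(-60)*24)/(1/165) = 112*(1/2260) + 1440/(1/165) = 28/565 + 1440*165 = 28/565 + 237600 = 134244028/565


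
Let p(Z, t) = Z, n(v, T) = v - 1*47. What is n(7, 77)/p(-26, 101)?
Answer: 20/13 ≈ 1.5385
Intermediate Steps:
n(v, T) = -47 + v (n(v, T) = v - 47 = -47 + v)
n(7, 77)/p(-26, 101) = (-47 + 7)/(-26) = -40*(-1/26) = 20/13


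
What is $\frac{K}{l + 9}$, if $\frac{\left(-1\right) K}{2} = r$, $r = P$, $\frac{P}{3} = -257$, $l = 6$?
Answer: $\frac{514}{5} \approx 102.8$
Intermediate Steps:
$P = -771$ ($P = 3 \left(-257\right) = -771$)
$r = -771$
$K = 1542$ ($K = \left(-2\right) \left(-771\right) = 1542$)
$\frac{K}{l + 9} = \frac{1}{6 + 9} \cdot 1542 = \frac{1}{15} \cdot 1542 = \frac{514}{5}$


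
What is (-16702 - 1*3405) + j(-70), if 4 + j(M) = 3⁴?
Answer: -20030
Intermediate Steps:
j(M) = 77 (j(M) = -4 + 3⁴ = -4 + 81 = 77)
(-16702 - 1*3405) + j(-70) = (-16702 - 1*3405) + 77 = (-16702 - 3405) + 77 = -20107 + 77 = -20030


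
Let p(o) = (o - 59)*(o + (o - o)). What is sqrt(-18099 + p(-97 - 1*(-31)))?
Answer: 7*I*sqrt(201) ≈ 99.242*I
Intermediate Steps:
p(o) = o*(-59 + o) (p(o) = (-59 + o)*(o + 0) = (-59 + o)*o = o*(-59 + o))
sqrt(-18099 + p(-97 - 1*(-31))) = sqrt(-18099 + (-97 - 1*(-31))*(-59 + (-97 - 1*(-31)))) = sqrt(-18099 + (-97 + 31)*(-59 + (-97 + 31))) = sqrt(-18099 - 66*(-59 - 66)) = sqrt(-18099 - 66*(-125)) = sqrt(-18099 + 8250) = sqrt(-9849) = 7*I*sqrt(201)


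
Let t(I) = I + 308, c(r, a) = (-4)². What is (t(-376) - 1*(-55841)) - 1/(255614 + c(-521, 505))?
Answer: 14257251989/255630 ≈ 55773.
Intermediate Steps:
c(r, a) = 16
t(I) = 308 + I
(t(-376) - 1*(-55841)) - 1/(255614 + c(-521, 505)) = ((308 - 376) - 1*(-55841)) - 1/(255614 + 16) = (-68 + 55841) - 1/255630 = 55773 - 1*1/255630 = 55773 - 1/255630 = 14257251989/255630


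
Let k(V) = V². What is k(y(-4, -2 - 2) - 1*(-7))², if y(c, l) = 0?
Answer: 2401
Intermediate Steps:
k(y(-4, -2 - 2) - 1*(-7))² = ((0 - 1*(-7))²)² = ((0 + 7)²)² = (7²)² = 49² = 2401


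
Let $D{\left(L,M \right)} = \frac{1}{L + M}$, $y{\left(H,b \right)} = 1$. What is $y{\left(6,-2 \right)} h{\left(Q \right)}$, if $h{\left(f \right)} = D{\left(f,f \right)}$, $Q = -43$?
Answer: $- \frac{1}{86} \approx -0.011628$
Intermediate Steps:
$h{\left(f \right)} = \frac{1}{2 f}$ ($h{\left(f \right)} = \frac{1}{f + f} = \frac{1}{2 f}$)
$y{\left(6,-2 \right)} h{\left(Q \right)} = 1 \frac{1}{2 \left(-43\right)} = 1 \cdot \frac{1}{2} \left(- \frac{1}{43}\right) = 1 \left(- \frac{1}{86}\right) = - \frac{1}{86}$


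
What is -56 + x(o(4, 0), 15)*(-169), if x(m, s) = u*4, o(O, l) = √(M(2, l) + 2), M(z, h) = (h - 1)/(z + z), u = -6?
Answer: 4000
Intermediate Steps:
M(z, h) = (-1 + h)/(2*z) (M(z, h) = (-1 + h)/((2*z)) = (-1 + h)*(1/(2*z)) = (-1 + h)/(2*z))
o(O, l) = √(7/4 + l/4) (o(O, l) = √((½)*(-1 + l)/2 + 2) = √((½)*(½)*(-1 + l) + 2) = √((-¼ + l/4) + 2) = √(7/4 + l/4))
x(m, s) = -24 (x(m, s) = -6*4 = -24)
-56 + x(o(4, 0), 15)*(-169) = -56 - 24*(-169) = -56 + 4056 = 4000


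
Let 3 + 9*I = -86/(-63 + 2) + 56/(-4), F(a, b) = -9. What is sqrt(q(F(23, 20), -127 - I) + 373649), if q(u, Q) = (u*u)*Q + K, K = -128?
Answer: sqrt(1352115813)/61 ≈ 602.81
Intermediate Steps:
I = -317/183 (I = -1/3 + (-86/(-63 + 2) + 56/(-4))/9 = -1/3 + (-86/(-61) + 56*(-1/4))/9 = -1/3 + (-86*(-1/61) - 14)/9 = -1/3 + (86/61 - 14)/9 = -1/3 + (1/9)*(-768/61) = -1/3 - 256/183 = -317/183 ≈ -1.7322)
q(u, Q) = -128 + Q*u**2 (q(u, Q) = (u*u)*Q - 128 = u**2*Q - 128 = Q*u**2 - 128 = -128 + Q*u**2)
sqrt(q(F(23, 20), -127 - I) + 373649) = sqrt((-128 + (-127 - 1*(-317/183))*(-9)**2) + 373649) = sqrt((-128 + (-127 + 317/183)*81) + 373649) = sqrt((-128 - 22924/183*81) + 373649) = sqrt((-128 - 618948/61) + 373649) = sqrt(-626756/61 + 373649) = sqrt(22165833/61) = sqrt(1352115813)/61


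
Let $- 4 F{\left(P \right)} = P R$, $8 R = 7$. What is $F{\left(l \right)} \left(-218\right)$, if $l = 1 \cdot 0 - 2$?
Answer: $- \frac{763}{8} \approx -95.375$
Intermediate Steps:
$R = \frac{7}{8}$ ($R = \frac{1}{8} \cdot 7 = \frac{7}{8} \approx 0.875$)
$l = -2$ ($l = 0 - 2 = -2$)
$F{\left(P \right)} = - \frac{7 P}{32}$ ($F{\left(P \right)} = - \frac{P \frac{7}{8}}{4} = - \frac{\frac{7}{8} P}{4} = - \frac{7 P}{32}$)
$F{\left(l \right)} \left(-218\right) = \left(- \frac{7}{32}\right) \left(-2\right) \left(-218\right) = \frac{7}{16} \left(-218\right) = - \frac{763}{8}$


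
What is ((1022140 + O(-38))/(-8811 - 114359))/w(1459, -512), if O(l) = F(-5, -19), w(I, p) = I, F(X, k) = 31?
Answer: -1022171/179705030 ≈ -0.0056880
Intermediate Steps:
O(l) = 31
((1022140 + O(-38))/(-8811 - 114359))/w(1459, -512) = ((1022140 + 31)/(-8811 - 114359))/1459 = (1022171/(-123170))*(1/1459) = (1022171*(-1/123170))*(1/1459) = -1022171/123170*1/1459 = -1022171/179705030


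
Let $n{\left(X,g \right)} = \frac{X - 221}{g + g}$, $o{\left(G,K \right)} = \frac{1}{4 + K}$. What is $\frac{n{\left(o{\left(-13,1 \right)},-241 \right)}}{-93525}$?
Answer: $- \frac{184}{37565875} \approx -4.8981 \cdot 10^{-6}$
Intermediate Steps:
$n{\left(X,g \right)} = \frac{-221 + X}{2 g}$
$\frac{n{\left(o{\left(-13,1 \right)},-241 \right)}}{-93525} = \frac{\frac{1}{2} \frac{1}{-241} \left(-221 + \frac{1}{4 + 1}\right)}{-93525} = \frac{1}{2} \left(- \frac{1}{241}\right) \left(-221 + \frac{1}{5}\right) \left(- \frac{1}{93525}\right) = \frac{1}{2} \left(- \frac{1}{241}\right) \left(- \frac{1104}{5}\right) \left(- \frac{1}{93525}\right) = \frac{552}{1205} \left(- \frac{1}{93525}\right) = - \frac{184}{37565875}$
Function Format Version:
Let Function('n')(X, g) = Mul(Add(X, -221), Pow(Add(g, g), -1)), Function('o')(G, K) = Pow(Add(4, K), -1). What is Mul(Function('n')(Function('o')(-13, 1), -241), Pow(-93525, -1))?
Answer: Rational(-184, 37565875) ≈ -4.8981e-6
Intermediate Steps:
Function('n')(X, g) = Mul(Rational(1, 2), Pow(g, -1), Add(-221, X)) (Function('n')(X, g) = Mul(Add(-221, X), Pow(Mul(2, g), -1)) = Mul(Add(-221, X), Mul(Rational(1, 2), Pow(g, -1))) = Mul(Rational(1, 2), Pow(g, -1), Add(-221, X)))
Mul(Function('n')(Function('o')(-13, 1), -241), Pow(-93525, -1)) = Mul(Mul(Rational(1, 2), Pow(-241, -1), Add(-221, Pow(Add(4, 1), -1))), Pow(-93525, -1)) = Mul(Mul(Rational(1, 2), Rational(-1, 241), Add(-221, Pow(5, -1))), Rational(-1, 93525)) = Mul(Mul(Rational(1, 2), Rational(-1, 241), Add(-221, Rational(1, 5))), Rational(-1, 93525)) = Mul(Mul(Rational(1, 2), Rational(-1, 241), Rational(-1104, 5)), Rational(-1, 93525)) = Mul(Rational(552, 1205), Rational(-1, 93525)) = Rational(-184, 37565875)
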